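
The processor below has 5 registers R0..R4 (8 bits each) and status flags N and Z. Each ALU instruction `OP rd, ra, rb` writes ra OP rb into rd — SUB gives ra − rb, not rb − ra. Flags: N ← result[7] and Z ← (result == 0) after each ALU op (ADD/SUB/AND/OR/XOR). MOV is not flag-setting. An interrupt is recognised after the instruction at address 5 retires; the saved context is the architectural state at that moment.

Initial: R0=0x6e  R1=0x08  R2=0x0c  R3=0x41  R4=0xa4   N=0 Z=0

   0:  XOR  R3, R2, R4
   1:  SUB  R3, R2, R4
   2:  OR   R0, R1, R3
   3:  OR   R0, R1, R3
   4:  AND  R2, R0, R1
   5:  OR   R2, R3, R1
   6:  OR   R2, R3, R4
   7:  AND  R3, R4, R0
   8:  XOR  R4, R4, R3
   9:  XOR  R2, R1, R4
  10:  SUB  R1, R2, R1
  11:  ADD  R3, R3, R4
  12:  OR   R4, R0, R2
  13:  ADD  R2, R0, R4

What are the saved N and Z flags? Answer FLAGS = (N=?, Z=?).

after  0: R0=0x6e R1=0x08 R2=0x0c R3=0xa8 R4=0xa4  N=1 Z=0
after  1: R0=0x6e R1=0x08 R2=0x0c R3=0x68 R4=0xa4  N=0 Z=0
after  2: R0=0x68 R1=0x08 R2=0x0c R3=0x68 R4=0xa4  N=0 Z=0
after  3: R0=0x68 R1=0x08 R2=0x0c R3=0x68 R4=0xa4  N=0 Z=0
after  4: R0=0x68 R1=0x08 R2=0x08 R3=0x68 R4=0xa4  N=0 Z=0
after  5: R0=0x68 R1=0x08 R2=0x68 R3=0x68 R4=0xa4  N=0 Z=0
-- IRQ taken; context saved, return-PC = 6 --

FLAGS = (N=0, Z=0)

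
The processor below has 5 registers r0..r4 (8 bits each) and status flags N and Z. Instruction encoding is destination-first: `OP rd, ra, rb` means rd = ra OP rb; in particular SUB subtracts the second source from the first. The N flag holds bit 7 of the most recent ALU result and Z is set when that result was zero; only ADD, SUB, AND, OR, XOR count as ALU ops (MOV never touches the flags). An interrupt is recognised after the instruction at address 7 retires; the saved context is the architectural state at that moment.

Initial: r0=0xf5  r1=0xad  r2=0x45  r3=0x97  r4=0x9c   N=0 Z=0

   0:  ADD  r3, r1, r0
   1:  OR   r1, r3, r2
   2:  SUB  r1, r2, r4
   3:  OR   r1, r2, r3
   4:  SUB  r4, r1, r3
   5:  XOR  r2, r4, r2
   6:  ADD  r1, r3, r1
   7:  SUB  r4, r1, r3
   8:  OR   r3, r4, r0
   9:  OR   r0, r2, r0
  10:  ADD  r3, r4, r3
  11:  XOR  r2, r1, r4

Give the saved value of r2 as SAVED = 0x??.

after  0: r0=0xf5 r1=0xad r2=0x45 r3=0xa2 r4=0x9c  N=1 Z=0
after  1: r0=0xf5 r1=0xe7 r2=0x45 r3=0xa2 r4=0x9c  N=1 Z=0
after  2: r0=0xf5 r1=0xa9 r2=0x45 r3=0xa2 r4=0x9c  N=1 Z=0
after  3: r0=0xf5 r1=0xe7 r2=0x45 r3=0xa2 r4=0x9c  N=1 Z=0
after  4: r0=0xf5 r1=0xe7 r2=0x45 r3=0xa2 r4=0x45  N=0 Z=0
after  5: r0=0xf5 r1=0xe7 r2=0x00 r3=0xa2 r4=0x45  N=0 Z=1
after  6: r0=0xf5 r1=0x89 r2=0x00 r3=0xa2 r4=0x45  N=1 Z=0
after  7: r0=0xf5 r1=0x89 r2=0x00 r3=0xa2 r4=0xe7  N=1 Z=0
-- IRQ taken; context saved, return-PC = 8 --

SAVED = 0x00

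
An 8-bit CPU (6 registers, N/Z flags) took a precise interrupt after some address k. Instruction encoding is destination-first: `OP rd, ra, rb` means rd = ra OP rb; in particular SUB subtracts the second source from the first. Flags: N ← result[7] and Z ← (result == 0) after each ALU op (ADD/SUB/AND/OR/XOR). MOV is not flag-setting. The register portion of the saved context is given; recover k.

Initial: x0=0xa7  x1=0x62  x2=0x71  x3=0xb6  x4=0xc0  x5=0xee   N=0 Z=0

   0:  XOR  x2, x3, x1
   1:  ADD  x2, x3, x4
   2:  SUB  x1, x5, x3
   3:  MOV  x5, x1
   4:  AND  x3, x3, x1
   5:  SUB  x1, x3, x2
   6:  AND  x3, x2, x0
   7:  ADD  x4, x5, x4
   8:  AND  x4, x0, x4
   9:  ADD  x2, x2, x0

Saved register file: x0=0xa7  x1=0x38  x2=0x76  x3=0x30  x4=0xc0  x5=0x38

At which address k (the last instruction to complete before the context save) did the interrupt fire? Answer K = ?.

after  0: x0=0xa7 x1=0x62 x2=0xd4 x3=0xb6 x4=0xc0 x5=0xee  N=1 Z=0
after  1: x0=0xa7 x1=0x62 x2=0x76 x3=0xb6 x4=0xc0 x5=0xee  N=0 Z=0
after  2: x0=0xa7 x1=0x38 x2=0x76 x3=0xb6 x4=0xc0 x5=0xee  N=0 Z=0
after  3: x0=0xa7 x1=0x38 x2=0x76 x3=0xb6 x4=0xc0 x5=0x38  N=0 Z=0
after  4: x0=0xa7 x1=0x38 x2=0x76 x3=0x30 x4=0xc0 x5=0x38  N=0 Z=0
-- IRQ taken; context saved, return-PC = 5 --

K = 4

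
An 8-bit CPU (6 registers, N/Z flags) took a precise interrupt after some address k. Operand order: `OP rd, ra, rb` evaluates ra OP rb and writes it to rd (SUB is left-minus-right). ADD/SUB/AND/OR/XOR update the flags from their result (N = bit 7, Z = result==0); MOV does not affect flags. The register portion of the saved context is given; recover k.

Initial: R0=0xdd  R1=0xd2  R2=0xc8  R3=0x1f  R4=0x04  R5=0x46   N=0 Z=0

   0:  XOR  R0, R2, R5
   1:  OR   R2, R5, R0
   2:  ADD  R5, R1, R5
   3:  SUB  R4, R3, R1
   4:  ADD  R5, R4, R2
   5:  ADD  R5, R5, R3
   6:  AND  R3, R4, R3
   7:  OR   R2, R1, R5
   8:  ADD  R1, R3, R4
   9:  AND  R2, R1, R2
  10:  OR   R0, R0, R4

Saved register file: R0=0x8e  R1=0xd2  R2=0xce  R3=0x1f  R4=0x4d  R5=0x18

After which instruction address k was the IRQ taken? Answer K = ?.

after  0: R0=0x8e R1=0xd2 R2=0xc8 R3=0x1f R4=0x04 R5=0x46  N=1 Z=0
after  1: R0=0x8e R1=0xd2 R2=0xce R3=0x1f R4=0x04 R5=0x46  N=1 Z=0
after  2: R0=0x8e R1=0xd2 R2=0xce R3=0x1f R4=0x04 R5=0x18  N=0 Z=0
after  3: R0=0x8e R1=0xd2 R2=0xce R3=0x1f R4=0x4d R5=0x18  N=0 Z=0
-- IRQ taken; context saved, return-PC = 4 --

K = 3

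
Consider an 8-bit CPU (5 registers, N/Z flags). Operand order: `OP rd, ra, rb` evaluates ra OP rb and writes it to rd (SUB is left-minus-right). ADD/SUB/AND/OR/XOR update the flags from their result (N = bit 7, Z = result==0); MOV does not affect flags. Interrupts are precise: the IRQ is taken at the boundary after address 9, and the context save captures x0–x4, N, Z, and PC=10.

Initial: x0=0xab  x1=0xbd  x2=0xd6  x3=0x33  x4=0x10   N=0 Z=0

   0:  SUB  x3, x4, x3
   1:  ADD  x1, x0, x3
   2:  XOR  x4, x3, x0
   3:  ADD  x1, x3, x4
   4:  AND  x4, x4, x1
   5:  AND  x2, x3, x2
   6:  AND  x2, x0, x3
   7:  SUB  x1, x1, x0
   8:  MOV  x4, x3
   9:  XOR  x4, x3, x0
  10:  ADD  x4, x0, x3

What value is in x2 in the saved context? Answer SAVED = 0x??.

after  0: x0=0xab x1=0xbd x2=0xd6 x3=0xdd x4=0x10  N=1 Z=0
after  1: x0=0xab x1=0x88 x2=0xd6 x3=0xdd x4=0x10  N=1 Z=0
after  2: x0=0xab x1=0x88 x2=0xd6 x3=0xdd x4=0x76  N=0 Z=0
after  3: x0=0xab x1=0x53 x2=0xd6 x3=0xdd x4=0x76  N=0 Z=0
after  4: x0=0xab x1=0x53 x2=0xd6 x3=0xdd x4=0x52  N=0 Z=0
after  5: x0=0xab x1=0x53 x2=0xd4 x3=0xdd x4=0x52  N=1 Z=0
after  6: x0=0xab x1=0x53 x2=0x89 x3=0xdd x4=0x52  N=1 Z=0
after  7: x0=0xab x1=0xa8 x2=0x89 x3=0xdd x4=0x52  N=1 Z=0
after  8: x0=0xab x1=0xa8 x2=0x89 x3=0xdd x4=0xdd  N=1 Z=0
after  9: x0=0xab x1=0xa8 x2=0x89 x3=0xdd x4=0x76  N=0 Z=0
-- IRQ taken; context saved, return-PC = 10 --

SAVED = 0x89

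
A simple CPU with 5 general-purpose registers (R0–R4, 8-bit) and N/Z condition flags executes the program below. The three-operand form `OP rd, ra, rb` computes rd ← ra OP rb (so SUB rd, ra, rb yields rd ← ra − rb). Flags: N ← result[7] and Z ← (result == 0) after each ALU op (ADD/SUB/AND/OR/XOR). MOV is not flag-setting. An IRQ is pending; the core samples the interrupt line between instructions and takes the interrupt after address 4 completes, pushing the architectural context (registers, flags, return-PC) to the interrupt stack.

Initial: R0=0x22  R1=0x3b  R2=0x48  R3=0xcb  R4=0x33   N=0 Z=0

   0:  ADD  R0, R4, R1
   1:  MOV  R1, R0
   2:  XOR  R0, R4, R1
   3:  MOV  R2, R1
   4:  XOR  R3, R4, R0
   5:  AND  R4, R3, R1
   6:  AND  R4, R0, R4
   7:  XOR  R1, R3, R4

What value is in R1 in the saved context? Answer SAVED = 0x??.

after  0: R0=0x6e R1=0x3b R2=0x48 R3=0xcb R4=0x33  N=0 Z=0
after  1: R0=0x6e R1=0x6e R2=0x48 R3=0xcb R4=0x33  N=0 Z=0
after  2: R0=0x5d R1=0x6e R2=0x48 R3=0xcb R4=0x33  N=0 Z=0
after  3: R0=0x5d R1=0x6e R2=0x6e R3=0xcb R4=0x33  N=0 Z=0
after  4: R0=0x5d R1=0x6e R2=0x6e R3=0x6e R4=0x33  N=0 Z=0
-- IRQ taken; context saved, return-PC = 5 --

SAVED = 0x6e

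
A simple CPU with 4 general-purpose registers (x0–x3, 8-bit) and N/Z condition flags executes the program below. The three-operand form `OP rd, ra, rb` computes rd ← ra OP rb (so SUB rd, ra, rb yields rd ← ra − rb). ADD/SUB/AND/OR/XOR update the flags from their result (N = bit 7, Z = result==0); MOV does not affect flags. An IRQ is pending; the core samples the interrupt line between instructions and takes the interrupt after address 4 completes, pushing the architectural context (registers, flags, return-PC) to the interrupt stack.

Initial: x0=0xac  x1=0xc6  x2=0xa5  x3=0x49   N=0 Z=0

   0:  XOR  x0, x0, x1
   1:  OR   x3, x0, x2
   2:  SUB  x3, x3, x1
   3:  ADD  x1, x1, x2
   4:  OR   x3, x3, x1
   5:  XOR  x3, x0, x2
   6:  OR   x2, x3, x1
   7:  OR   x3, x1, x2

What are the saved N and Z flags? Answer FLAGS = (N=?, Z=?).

after  0: x0=0x6a x1=0xc6 x2=0xa5 x3=0x49  N=0 Z=0
after  1: x0=0x6a x1=0xc6 x2=0xa5 x3=0xef  N=1 Z=0
after  2: x0=0x6a x1=0xc6 x2=0xa5 x3=0x29  N=0 Z=0
after  3: x0=0x6a x1=0x6b x2=0xa5 x3=0x29  N=0 Z=0
after  4: x0=0x6a x1=0x6b x2=0xa5 x3=0x6b  N=0 Z=0
-- IRQ taken; context saved, return-PC = 5 --

FLAGS = (N=0, Z=0)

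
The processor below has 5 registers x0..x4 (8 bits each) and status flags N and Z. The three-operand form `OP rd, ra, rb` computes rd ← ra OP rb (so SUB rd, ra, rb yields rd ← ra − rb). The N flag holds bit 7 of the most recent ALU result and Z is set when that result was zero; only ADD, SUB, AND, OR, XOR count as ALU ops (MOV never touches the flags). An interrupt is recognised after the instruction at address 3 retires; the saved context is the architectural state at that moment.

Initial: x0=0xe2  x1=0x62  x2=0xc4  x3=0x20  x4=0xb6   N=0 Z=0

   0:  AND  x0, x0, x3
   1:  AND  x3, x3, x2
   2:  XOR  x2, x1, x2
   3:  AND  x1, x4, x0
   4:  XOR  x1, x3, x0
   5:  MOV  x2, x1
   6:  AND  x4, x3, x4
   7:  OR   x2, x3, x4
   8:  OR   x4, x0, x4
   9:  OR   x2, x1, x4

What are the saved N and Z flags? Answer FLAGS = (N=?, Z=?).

FLAGS = (N=0, Z=0)

after  0: x0=0x20 x1=0x62 x2=0xc4 x3=0x20 x4=0xb6  N=0 Z=0
after  1: x0=0x20 x1=0x62 x2=0xc4 x3=0x00 x4=0xb6  N=0 Z=1
after  2: x0=0x20 x1=0x62 x2=0xa6 x3=0x00 x4=0xb6  N=1 Z=0
after  3: x0=0x20 x1=0x20 x2=0xa6 x3=0x00 x4=0xb6  N=0 Z=0
-- IRQ taken; context saved, return-PC = 4 --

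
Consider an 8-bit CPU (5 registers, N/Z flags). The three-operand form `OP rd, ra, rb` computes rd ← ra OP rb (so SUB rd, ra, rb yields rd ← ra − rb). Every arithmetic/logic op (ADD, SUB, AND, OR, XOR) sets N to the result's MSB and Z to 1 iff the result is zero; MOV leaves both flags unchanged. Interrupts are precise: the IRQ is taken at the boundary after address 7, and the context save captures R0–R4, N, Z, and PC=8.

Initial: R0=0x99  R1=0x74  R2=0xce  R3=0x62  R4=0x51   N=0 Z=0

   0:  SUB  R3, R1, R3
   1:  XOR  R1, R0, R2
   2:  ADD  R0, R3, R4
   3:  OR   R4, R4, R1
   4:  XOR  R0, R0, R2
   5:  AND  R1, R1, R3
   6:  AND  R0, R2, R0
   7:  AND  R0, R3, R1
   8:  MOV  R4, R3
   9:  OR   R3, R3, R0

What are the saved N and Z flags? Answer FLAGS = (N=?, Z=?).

FLAGS = (N=0, Z=0)

after  0: R0=0x99 R1=0x74 R2=0xce R3=0x12 R4=0x51  N=0 Z=0
after  1: R0=0x99 R1=0x57 R2=0xce R3=0x12 R4=0x51  N=0 Z=0
after  2: R0=0x63 R1=0x57 R2=0xce R3=0x12 R4=0x51  N=0 Z=0
after  3: R0=0x63 R1=0x57 R2=0xce R3=0x12 R4=0x57  N=0 Z=0
after  4: R0=0xad R1=0x57 R2=0xce R3=0x12 R4=0x57  N=1 Z=0
after  5: R0=0xad R1=0x12 R2=0xce R3=0x12 R4=0x57  N=0 Z=0
after  6: R0=0x8c R1=0x12 R2=0xce R3=0x12 R4=0x57  N=1 Z=0
after  7: R0=0x12 R1=0x12 R2=0xce R3=0x12 R4=0x57  N=0 Z=0
-- IRQ taken; context saved, return-PC = 8 --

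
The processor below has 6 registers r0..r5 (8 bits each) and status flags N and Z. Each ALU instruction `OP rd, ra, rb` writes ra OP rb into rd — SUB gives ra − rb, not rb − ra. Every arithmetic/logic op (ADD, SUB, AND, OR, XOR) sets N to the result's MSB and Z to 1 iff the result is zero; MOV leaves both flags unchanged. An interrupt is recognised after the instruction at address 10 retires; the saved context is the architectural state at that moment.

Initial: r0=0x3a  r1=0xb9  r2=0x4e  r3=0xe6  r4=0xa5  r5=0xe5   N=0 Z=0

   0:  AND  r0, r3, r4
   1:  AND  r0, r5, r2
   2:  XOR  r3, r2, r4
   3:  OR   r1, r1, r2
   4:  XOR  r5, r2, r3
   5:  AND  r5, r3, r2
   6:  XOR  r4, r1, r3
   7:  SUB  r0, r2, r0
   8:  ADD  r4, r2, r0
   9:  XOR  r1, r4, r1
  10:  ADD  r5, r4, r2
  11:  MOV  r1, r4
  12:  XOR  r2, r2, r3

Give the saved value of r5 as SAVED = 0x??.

SAVED = 0xa6

after  0: r0=0xa4 r1=0xb9 r2=0x4e r3=0xe6 r4=0xa5 r5=0xe5  N=1 Z=0
after  1: r0=0x44 r1=0xb9 r2=0x4e r3=0xe6 r4=0xa5 r5=0xe5  N=0 Z=0
after  2: r0=0x44 r1=0xb9 r2=0x4e r3=0xeb r4=0xa5 r5=0xe5  N=1 Z=0
after  3: r0=0x44 r1=0xff r2=0x4e r3=0xeb r4=0xa5 r5=0xe5  N=1 Z=0
after  4: r0=0x44 r1=0xff r2=0x4e r3=0xeb r4=0xa5 r5=0xa5  N=1 Z=0
after  5: r0=0x44 r1=0xff r2=0x4e r3=0xeb r4=0xa5 r5=0x4a  N=0 Z=0
after  6: r0=0x44 r1=0xff r2=0x4e r3=0xeb r4=0x14 r5=0x4a  N=0 Z=0
after  7: r0=0x0a r1=0xff r2=0x4e r3=0xeb r4=0x14 r5=0x4a  N=0 Z=0
after  8: r0=0x0a r1=0xff r2=0x4e r3=0xeb r4=0x58 r5=0x4a  N=0 Z=0
after  9: r0=0x0a r1=0xa7 r2=0x4e r3=0xeb r4=0x58 r5=0x4a  N=1 Z=0
after 10: r0=0x0a r1=0xa7 r2=0x4e r3=0xeb r4=0x58 r5=0xa6  N=1 Z=0
-- IRQ taken; context saved, return-PC = 11 --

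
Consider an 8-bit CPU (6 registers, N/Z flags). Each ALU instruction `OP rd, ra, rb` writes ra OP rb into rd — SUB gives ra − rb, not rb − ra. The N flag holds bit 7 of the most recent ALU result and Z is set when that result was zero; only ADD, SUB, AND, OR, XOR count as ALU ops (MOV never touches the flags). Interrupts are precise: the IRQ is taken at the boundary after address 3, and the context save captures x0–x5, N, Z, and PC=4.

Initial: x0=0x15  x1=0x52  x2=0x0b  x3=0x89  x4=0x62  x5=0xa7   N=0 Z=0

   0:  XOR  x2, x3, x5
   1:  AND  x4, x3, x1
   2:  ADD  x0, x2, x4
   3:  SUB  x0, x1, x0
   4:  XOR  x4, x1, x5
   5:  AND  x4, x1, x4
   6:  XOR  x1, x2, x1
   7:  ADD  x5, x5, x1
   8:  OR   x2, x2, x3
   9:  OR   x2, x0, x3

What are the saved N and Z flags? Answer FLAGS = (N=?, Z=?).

FLAGS = (N=0, Z=0)

after  0: x0=0x15 x1=0x52 x2=0x2e x3=0x89 x4=0x62 x5=0xa7  N=0 Z=0
after  1: x0=0x15 x1=0x52 x2=0x2e x3=0x89 x4=0x00 x5=0xa7  N=0 Z=1
after  2: x0=0x2e x1=0x52 x2=0x2e x3=0x89 x4=0x00 x5=0xa7  N=0 Z=0
after  3: x0=0x24 x1=0x52 x2=0x2e x3=0x89 x4=0x00 x5=0xa7  N=0 Z=0
-- IRQ taken; context saved, return-PC = 4 --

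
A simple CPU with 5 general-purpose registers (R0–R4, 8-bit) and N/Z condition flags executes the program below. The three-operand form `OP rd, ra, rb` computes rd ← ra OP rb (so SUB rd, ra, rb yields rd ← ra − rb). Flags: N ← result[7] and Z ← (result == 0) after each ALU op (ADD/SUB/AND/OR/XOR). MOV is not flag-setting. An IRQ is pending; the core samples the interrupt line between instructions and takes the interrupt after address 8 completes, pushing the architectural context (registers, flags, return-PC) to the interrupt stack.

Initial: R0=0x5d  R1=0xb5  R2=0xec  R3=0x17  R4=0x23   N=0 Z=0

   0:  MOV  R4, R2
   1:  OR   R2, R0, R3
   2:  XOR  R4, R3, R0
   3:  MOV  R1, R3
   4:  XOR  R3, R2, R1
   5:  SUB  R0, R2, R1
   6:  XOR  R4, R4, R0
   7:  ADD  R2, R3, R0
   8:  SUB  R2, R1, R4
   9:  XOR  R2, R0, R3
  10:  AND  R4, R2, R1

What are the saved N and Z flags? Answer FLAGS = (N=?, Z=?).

after  0: R0=0x5d R1=0xb5 R2=0xec R3=0x17 R4=0xec  N=0 Z=0
after  1: R0=0x5d R1=0xb5 R2=0x5f R3=0x17 R4=0xec  N=0 Z=0
after  2: R0=0x5d R1=0xb5 R2=0x5f R3=0x17 R4=0x4a  N=0 Z=0
after  3: R0=0x5d R1=0x17 R2=0x5f R3=0x17 R4=0x4a  N=0 Z=0
after  4: R0=0x5d R1=0x17 R2=0x5f R3=0x48 R4=0x4a  N=0 Z=0
after  5: R0=0x48 R1=0x17 R2=0x5f R3=0x48 R4=0x4a  N=0 Z=0
after  6: R0=0x48 R1=0x17 R2=0x5f R3=0x48 R4=0x02  N=0 Z=0
after  7: R0=0x48 R1=0x17 R2=0x90 R3=0x48 R4=0x02  N=1 Z=0
after  8: R0=0x48 R1=0x17 R2=0x15 R3=0x48 R4=0x02  N=0 Z=0
-- IRQ taken; context saved, return-PC = 9 --

FLAGS = (N=0, Z=0)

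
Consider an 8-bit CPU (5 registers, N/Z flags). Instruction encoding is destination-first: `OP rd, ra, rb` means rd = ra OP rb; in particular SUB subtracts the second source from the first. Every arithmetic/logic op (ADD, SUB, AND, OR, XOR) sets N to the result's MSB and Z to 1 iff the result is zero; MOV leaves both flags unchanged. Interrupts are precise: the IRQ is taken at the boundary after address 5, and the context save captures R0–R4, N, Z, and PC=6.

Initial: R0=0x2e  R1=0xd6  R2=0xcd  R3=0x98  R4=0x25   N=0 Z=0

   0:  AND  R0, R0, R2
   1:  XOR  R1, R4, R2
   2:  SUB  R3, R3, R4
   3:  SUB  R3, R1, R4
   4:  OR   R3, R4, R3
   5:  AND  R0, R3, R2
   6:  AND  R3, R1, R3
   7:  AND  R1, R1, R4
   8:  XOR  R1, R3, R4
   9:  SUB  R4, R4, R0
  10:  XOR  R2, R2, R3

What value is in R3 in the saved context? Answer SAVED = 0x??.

after  0: R0=0x0c R1=0xd6 R2=0xcd R3=0x98 R4=0x25  N=0 Z=0
after  1: R0=0x0c R1=0xe8 R2=0xcd R3=0x98 R4=0x25  N=1 Z=0
after  2: R0=0x0c R1=0xe8 R2=0xcd R3=0x73 R4=0x25  N=0 Z=0
after  3: R0=0x0c R1=0xe8 R2=0xcd R3=0xc3 R4=0x25  N=1 Z=0
after  4: R0=0x0c R1=0xe8 R2=0xcd R3=0xe7 R4=0x25  N=1 Z=0
after  5: R0=0xc5 R1=0xe8 R2=0xcd R3=0xe7 R4=0x25  N=1 Z=0
-- IRQ taken; context saved, return-PC = 6 --

SAVED = 0xe7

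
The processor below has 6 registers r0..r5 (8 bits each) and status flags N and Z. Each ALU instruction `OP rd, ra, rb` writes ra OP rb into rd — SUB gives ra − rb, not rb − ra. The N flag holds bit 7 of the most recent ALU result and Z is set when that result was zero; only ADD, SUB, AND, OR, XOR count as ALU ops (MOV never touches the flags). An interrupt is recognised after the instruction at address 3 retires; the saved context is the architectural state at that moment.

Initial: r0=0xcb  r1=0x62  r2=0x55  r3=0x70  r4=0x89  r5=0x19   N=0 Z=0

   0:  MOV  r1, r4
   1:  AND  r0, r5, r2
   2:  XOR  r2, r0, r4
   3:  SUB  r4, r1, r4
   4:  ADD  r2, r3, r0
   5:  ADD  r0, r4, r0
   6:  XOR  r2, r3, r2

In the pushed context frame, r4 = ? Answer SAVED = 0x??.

SAVED = 0x00

after  0: r0=0xcb r1=0x89 r2=0x55 r3=0x70 r4=0x89 r5=0x19  N=0 Z=0
after  1: r0=0x11 r1=0x89 r2=0x55 r3=0x70 r4=0x89 r5=0x19  N=0 Z=0
after  2: r0=0x11 r1=0x89 r2=0x98 r3=0x70 r4=0x89 r5=0x19  N=1 Z=0
after  3: r0=0x11 r1=0x89 r2=0x98 r3=0x70 r4=0x00 r5=0x19  N=0 Z=1
-- IRQ taken; context saved, return-PC = 4 --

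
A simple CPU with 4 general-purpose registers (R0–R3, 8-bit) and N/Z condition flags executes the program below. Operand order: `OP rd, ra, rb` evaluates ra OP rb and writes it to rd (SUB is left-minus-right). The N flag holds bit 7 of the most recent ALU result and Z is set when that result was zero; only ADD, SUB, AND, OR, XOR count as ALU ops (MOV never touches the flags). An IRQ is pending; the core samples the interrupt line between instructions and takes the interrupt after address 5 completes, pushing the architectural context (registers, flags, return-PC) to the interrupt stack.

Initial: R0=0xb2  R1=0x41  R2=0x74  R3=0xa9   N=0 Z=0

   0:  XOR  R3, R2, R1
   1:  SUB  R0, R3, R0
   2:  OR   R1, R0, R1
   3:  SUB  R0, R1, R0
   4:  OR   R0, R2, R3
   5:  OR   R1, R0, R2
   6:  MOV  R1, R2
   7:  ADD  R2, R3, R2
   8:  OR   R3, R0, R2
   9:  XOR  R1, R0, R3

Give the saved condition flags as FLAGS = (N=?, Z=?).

after  0: R0=0xb2 R1=0x41 R2=0x74 R3=0x35  N=0 Z=0
after  1: R0=0x83 R1=0x41 R2=0x74 R3=0x35  N=1 Z=0
after  2: R0=0x83 R1=0xc3 R2=0x74 R3=0x35  N=1 Z=0
after  3: R0=0x40 R1=0xc3 R2=0x74 R3=0x35  N=0 Z=0
after  4: R0=0x75 R1=0xc3 R2=0x74 R3=0x35  N=0 Z=0
after  5: R0=0x75 R1=0x75 R2=0x74 R3=0x35  N=0 Z=0
-- IRQ taken; context saved, return-PC = 6 --

FLAGS = (N=0, Z=0)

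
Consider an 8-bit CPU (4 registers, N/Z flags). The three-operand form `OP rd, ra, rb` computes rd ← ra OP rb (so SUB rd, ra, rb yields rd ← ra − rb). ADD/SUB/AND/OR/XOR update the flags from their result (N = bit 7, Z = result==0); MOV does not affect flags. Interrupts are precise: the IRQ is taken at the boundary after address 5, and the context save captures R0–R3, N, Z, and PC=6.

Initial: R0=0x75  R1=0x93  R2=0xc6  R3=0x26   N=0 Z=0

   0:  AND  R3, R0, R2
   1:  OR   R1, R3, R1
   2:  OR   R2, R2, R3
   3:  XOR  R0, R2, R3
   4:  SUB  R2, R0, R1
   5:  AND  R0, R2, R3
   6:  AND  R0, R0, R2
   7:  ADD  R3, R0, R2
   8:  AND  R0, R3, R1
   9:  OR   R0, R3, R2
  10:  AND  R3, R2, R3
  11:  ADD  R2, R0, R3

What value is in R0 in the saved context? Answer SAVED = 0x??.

SAVED = 0x00

after  0: R0=0x75 R1=0x93 R2=0xc6 R3=0x44  N=0 Z=0
after  1: R0=0x75 R1=0xd7 R2=0xc6 R3=0x44  N=1 Z=0
after  2: R0=0x75 R1=0xd7 R2=0xc6 R3=0x44  N=1 Z=0
after  3: R0=0x82 R1=0xd7 R2=0xc6 R3=0x44  N=1 Z=0
after  4: R0=0x82 R1=0xd7 R2=0xab R3=0x44  N=1 Z=0
after  5: R0=0x00 R1=0xd7 R2=0xab R3=0x44  N=0 Z=1
-- IRQ taken; context saved, return-PC = 6 --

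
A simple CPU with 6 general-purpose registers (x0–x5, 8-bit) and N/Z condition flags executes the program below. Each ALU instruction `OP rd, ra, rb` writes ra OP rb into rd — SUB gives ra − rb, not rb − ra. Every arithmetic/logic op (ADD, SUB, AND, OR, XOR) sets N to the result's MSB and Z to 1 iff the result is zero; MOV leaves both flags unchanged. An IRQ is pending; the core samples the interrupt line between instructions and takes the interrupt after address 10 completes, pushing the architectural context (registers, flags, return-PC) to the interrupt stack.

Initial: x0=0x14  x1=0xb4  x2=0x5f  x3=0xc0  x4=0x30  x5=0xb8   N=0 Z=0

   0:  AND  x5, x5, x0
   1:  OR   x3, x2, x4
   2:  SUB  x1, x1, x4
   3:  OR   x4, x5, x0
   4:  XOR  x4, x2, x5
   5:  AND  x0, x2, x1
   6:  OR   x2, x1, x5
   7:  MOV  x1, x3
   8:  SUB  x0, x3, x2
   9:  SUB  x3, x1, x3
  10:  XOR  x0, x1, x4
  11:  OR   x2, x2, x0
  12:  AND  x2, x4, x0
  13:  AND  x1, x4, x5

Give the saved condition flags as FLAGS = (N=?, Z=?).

FLAGS = (N=0, Z=0)

after  0: x0=0x14 x1=0xb4 x2=0x5f x3=0xc0 x4=0x30 x5=0x10  N=0 Z=0
after  1: x0=0x14 x1=0xb4 x2=0x5f x3=0x7f x4=0x30 x5=0x10  N=0 Z=0
after  2: x0=0x14 x1=0x84 x2=0x5f x3=0x7f x4=0x30 x5=0x10  N=1 Z=0
after  3: x0=0x14 x1=0x84 x2=0x5f x3=0x7f x4=0x14 x5=0x10  N=0 Z=0
after  4: x0=0x14 x1=0x84 x2=0x5f x3=0x7f x4=0x4f x5=0x10  N=0 Z=0
after  5: x0=0x04 x1=0x84 x2=0x5f x3=0x7f x4=0x4f x5=0x10  N=0 Z=0
after  6: x0=0x04 x1=0x84 x2=0x94 x3=0x7f x4=0x4f x5=0x10  N=1 Z=0
after  7: x0=0x04 x1=0x7f x2=0x94 x3=0x7f x4=0x4f x5=0x10  N=1 Z=0
after  8: x0=0xeb x1=0x7f x2=0x94 x3=0x7f x4=0x4f x5=0x10  N=1 Z=0
after  9: x0=0xeb x1=0x7f x2=0x94 x3=0x00 x4=0x4f x5=0x10  N=0 Z=1
after 10: x0=0x30 x1=0x7f x2=0x94 x3=0x00 x4=0x4f x5=0x10  N=0 Z=0
-- IRQ taken; context saved, return-PC = 11 --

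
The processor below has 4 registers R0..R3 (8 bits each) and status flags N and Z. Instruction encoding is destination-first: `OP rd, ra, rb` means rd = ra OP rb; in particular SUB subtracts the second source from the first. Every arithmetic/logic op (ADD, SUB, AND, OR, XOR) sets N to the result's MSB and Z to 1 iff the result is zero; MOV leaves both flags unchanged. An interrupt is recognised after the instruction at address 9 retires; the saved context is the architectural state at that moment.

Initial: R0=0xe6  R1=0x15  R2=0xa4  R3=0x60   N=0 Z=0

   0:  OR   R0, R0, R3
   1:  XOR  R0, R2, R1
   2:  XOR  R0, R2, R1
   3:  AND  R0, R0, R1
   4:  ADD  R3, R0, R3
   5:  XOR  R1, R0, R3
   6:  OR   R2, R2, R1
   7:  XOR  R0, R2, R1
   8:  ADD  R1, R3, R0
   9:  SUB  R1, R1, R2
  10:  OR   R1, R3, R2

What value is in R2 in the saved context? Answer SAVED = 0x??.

after  0: R0=0xe6 R1=0x15 R2=0xa4 R3=0x60  N=1 Z=0
after  1: R0=0xb1 R1=0x15 R2=0xa4 R3=0x60  N=1 Z=0
after  2: R0=0xb1 R1=0x15 R2=0xa4 R3=0x60  N=1 Z=0
after  3: R0=0x11 R1=0x15 R2=0xa4 R3=0x60  N=0 Z=0
after  4: R0=0x11 R1=0x15 R2=0xa4 R3=0x71  N=0 Z=0
after  5: R0=0x11 R1=0x60 R2=0xa4 R3=0x71  N=0 Z=0
after  6: R0=0x11 R1=0x60 R2=0xe4 R3=0x71  N=1 Z=0
after  7: R0=0x84 R1=0x60 R2=0xe4 R3=0x71  N=1 Z=0
after  8: R0=0x84 R1=0xf5 R2=0xe4 R3=0x71  N=1 Z=0
after  9: R0=0x84 R1=0x11 R2=0xe4 R3=0x71  N=0 Z=0
-- IRQ taken; context saved, return-PC = 10 --

SAVED = 0xe4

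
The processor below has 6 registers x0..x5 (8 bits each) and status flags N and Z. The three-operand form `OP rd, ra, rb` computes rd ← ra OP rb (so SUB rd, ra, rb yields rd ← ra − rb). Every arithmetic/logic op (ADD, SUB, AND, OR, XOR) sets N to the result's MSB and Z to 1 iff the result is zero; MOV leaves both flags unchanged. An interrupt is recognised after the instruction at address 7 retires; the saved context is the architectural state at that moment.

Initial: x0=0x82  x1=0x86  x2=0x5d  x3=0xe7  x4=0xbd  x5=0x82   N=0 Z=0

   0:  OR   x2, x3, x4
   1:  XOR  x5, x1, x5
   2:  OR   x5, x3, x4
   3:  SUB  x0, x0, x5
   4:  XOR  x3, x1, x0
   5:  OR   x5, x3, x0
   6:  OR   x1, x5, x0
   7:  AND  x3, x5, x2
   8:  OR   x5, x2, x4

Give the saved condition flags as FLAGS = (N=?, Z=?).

after  0: x0=0x82 x1=0x86 x2=0xff x3=0xe7 x4=0xbd x5=0x82  N=1 Z=0
after  1: x0=0x82 x1=0x86 x2=0xff x3=0xe7 x4=0xbd x5=0x04  N=0 Z=0
after  2: x0=0x82 x1=0x86 x2=0xff x3=0xe7 x4=0xbd x5=0xff  N=1 Z=0
after  3: x0=0x83 x1=0x86 x2=0xff x3=0xe7 x4=0xbd x5=0xff  N=1 Z=0
after  4: x0=0x83 x1=0x86 x2=0xff x3=0x05 x4=0xbd x5=0xff  N=0 Z=0
after  5: x0=0x83 x1=0x86 x2=0xff x3=0x05 x4=0xbd x5=0x87  N=1 Z=0
after  6: x0=0x83 x1=0x87 x2=0xff x3=0x05 x4=0xbd x5=0x87  N=1 Z=0
after  7: x0=0x83 x1=0x87 x2=0xff x3=0x87 x4=0xbd x5=0x87  N=1 Z=0
-- IRQ taken; context saved, return-PC = 8 --

FLAGS = (N=1, Z=0)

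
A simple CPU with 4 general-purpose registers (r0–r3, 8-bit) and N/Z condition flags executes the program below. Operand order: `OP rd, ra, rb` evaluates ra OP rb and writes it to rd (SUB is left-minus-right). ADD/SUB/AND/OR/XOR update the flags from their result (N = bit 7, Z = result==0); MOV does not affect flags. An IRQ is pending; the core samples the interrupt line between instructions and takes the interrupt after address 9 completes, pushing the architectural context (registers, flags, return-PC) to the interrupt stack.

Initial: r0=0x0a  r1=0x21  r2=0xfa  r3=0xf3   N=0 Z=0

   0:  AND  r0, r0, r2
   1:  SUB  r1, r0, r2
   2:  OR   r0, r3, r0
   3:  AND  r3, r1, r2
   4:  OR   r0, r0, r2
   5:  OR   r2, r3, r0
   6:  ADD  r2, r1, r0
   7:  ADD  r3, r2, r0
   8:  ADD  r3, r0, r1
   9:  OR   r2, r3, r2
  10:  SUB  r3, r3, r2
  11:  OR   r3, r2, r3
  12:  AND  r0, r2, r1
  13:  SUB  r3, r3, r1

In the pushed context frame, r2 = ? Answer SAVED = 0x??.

SAVED = 0x0b

after  0: r0=0x0a r1=0x21 r2=0xfa r3=0xf3  N=0 Z=0
after  1: r0=0x0a r1=0x10 r2=0xfa r3=0xf3  N=0 Z=0
after  2: r0=0xfb r1=0x10 r2=0xfa r3=0xf3  N=1 Z=0
after  3: r0=0xfb r1=0x10 r2=0xfa r3=0x10  N=0 Z=0
after  4: r0=0xfb r1=0x10 r2=0xfa r3=0x10  N=1 Z=0
after  5: r0=0xfb r1=0x10 r2=0xfb r3=0x10  N=1 Z=0
after  6: r0=0xfb r1=0x10 r2=0x0b r3=0x10  N=0 Z=0
after  7: r0=0xfb r1=0x10 r2=0x0b r3=0x06  N=0 Z=0
after  8: r0=0xfb r1=0x10 r2=0x0b r3=0x0b  N=0 Z=0
after  9: r0=0xfb r1=0x10 r2=0x0b r3=0x0b  N=0 Z=0
-- IRQ taken; context saved, return-PC = 10 --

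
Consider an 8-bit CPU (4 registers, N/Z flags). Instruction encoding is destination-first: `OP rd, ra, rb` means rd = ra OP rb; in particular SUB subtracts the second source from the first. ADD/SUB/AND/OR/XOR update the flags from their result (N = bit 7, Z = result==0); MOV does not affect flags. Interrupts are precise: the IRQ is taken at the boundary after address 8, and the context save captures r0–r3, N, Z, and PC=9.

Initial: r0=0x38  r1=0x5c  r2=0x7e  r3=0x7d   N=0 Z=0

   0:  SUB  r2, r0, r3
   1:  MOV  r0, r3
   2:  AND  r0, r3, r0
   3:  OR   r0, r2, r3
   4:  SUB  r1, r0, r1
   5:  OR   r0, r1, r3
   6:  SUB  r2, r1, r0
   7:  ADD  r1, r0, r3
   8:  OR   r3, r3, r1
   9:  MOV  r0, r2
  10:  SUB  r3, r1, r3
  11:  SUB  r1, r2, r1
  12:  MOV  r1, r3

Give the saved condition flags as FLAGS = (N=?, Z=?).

after  0: r0=0x38 r1=0x5c r2=0xbb r3=0x7d  N=1 Z=0
after  1: r0=0x7d r1=0x5c r2=0xbb r3=0x7d  N=1 Z=0
after  2: r0=0x7d r1=0x5c r2=0xbb r3=0x7d  N=0 Z=0
after  3: r0=0xff r1=0x5c r2=0xbb r3=0x7d  N=1 Z=0
after  4: r0=0xff r1=0xa3 r2=0xbb r3=0x7d  N=1 Z=0
after  5: r0=0xff r1=0xa3 r2=0xbb r3=0x7d  N=1 Z=0
after  6: r0=0xff r1=0xa3 r2=0xa4 r3=0x7d  N=1 Z=0
after  7: r0=0xff r1=0x7c r2=0xa4 r3=0x7d  N=0 Z=0
after  8: r0=0xff r1=0x7c r2=0xa4 r3=0x7d  N=0 Z=0
-- IRQ taken; context saved, return-PC = 9 --

FLAGS = (N=0, Z=0)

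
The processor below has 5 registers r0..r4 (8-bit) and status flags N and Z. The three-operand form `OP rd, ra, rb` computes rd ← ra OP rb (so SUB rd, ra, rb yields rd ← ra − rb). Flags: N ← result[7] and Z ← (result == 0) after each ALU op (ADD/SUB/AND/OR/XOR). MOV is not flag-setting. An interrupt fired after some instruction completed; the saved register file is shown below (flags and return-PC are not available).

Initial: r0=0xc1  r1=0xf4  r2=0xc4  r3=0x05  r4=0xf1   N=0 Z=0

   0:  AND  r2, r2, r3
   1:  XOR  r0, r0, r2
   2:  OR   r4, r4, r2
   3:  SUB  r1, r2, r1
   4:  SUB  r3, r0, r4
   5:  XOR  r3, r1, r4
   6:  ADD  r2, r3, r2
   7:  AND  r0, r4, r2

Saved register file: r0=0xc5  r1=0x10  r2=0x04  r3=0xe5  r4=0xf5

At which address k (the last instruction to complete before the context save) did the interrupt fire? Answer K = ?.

K = 5

after  0: r0=0xc1 r1=0xf4 r2=0x04 r3=0x05 r4=0xf1  N=0 Z=0
after  1: r0=0xc5 r1=0xf4 r2=0x04 r3=0x05 r4=0xf1  N=1 Z=0
after  2: r0=0xc5 r1=0xf4 r2=0x04 r3=0x05 r4=0xf5  N=1 Z=0
after  3: r0=0xc5 r1=0x10 r2=0x04 r3=0x05 r4=0xf5  N=0 Z=0
after  4: r0=0xc5 r1=0x10 r2=0x04 r3=0xd0 r4=0xf5  N=1 Z=0
after  5: r0=0xc5 r1=0x10 r2=0x04 r3=0xe5 r4=0xf5  N=1 Z=0
-- IRQ taken; context saved, return-PC = 6 --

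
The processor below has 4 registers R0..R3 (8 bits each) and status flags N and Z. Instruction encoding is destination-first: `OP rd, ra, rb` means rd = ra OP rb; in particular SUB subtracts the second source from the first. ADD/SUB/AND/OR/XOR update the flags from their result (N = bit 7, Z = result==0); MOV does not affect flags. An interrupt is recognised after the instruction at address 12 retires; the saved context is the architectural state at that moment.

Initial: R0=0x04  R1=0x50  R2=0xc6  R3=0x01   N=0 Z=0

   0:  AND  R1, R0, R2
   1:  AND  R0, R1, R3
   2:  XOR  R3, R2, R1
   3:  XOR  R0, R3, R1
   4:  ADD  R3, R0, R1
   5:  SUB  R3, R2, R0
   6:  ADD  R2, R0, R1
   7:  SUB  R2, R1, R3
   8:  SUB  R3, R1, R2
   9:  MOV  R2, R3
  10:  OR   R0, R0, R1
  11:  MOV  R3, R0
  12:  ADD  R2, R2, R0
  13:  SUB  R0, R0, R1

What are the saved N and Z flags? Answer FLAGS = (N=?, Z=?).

FLAGS = (N=1, Z=0)

after  0: R0=0x04 R1=0x04 R2=0xc6 R3=0x01  N=0 Z=0
after  1: R0=0x00 R1=0x04 R2=0xc6 R3=0x01  N=0 Z=1
after  2: R0=0x00 R1=0x04 R2=0xc6 R3=0xc2  N=1 Z=0
after  3: R0=0xc6 R1=0x04 R2=0xc6 R3=0xc2  N=1 Z=0
after  4: R0=0xc6 R1=0x04 R2=0xc6 R3=0xca  N=1 Z=0
after  5: R0=0xc6 R1=0x04 R2=0xc6 R3=0x00  N=0 Z=1
after  6: R0=0xc6 R1=0x04 R2=0xca R3=0x00  N=1 Z=0
after  7: R0=0xc6 R1=0x04 R2=0x04 R3=0x00  N=0 Z=0
after  8: R0=0xc6 R1=0x04 R2=0x04 R3=0x00  N=0 Z=1
after  9: R0=0xc6 R1=0x04 R2=0x00 R3=0x00  N=0 Z=1
after 10: R0=0xc6 R1=0x04 R2=0x00 R3=0x00  N=1 Z=0
after 11: R0=0xc6 R1=0x04 R2=0x00 R3=0xc6  N=1 Z=0
after 12: R0=0xc6 R1=0x04 R2=0xc6 R3=0xc6  N=1 Z=0
-- IRQ taken; context saved, return-PC = 13 --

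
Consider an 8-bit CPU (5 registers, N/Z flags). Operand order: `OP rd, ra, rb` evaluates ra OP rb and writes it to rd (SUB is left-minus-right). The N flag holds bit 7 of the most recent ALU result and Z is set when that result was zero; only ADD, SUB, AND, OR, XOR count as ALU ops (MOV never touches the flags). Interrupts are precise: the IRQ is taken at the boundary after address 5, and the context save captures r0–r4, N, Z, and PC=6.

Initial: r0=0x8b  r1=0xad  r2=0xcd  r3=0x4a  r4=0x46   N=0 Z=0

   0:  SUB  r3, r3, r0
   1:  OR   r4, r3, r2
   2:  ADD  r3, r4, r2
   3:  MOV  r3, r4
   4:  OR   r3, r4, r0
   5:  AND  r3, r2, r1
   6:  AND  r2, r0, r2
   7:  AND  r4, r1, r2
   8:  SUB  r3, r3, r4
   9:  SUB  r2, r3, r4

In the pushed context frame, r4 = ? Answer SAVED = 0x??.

after  0: r0=0x8b r1=0xad r2=0xcd r3=0xbf r4=0x46  N=1 Z=0
after  1: r0=0x8b r1=0xad r2=0xcd r3=0xbf r4=0xff  N=1 Z=0
after  2: r0=0x8b r1=0xad r2=0xcd r3=0xcc r4=0xff  N=1 Z=0
after  3: r0=0x8b r1=0xad r2=0xcd r3=0xff r4=0xff  N=1 Z=0
after  4: r0=0x8b r1=0xad r2=0xcd r3=0xff r4=0xff  N=1 Z=0
after  5: r0=0x8b r1=0xad r2=0xcd r3=0x8d r4=0xff  N=1 Z=0
-- IRQ taken; context saved, return-PC = 6 --

SAVED = 0xff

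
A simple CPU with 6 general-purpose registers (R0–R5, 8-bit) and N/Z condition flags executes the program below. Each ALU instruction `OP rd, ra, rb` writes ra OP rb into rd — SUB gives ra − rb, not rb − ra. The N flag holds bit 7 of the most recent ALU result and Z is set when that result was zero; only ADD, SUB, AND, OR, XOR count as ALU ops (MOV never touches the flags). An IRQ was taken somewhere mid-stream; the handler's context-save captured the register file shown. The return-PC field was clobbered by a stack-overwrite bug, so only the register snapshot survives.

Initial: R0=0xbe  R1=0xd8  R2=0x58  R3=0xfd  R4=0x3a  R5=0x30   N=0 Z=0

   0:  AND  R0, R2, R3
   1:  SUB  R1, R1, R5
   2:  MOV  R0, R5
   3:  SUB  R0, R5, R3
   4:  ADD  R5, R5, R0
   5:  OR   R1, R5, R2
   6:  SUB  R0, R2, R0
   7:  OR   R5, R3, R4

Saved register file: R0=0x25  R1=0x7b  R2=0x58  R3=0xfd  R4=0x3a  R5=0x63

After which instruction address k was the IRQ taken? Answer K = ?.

K = 6

after  0: R0=0x58 R1=0xd8 R2=0x58 R3=0xfd R4=0x3a R5=0x30  N=0 Z=0
after  1: R0=0x58 R1=0xa8 R2=0x58 R3=0xfd R4=0x3a R5=0x30  N=1 Z=0
after  2: R0=0x30 R1=0xa8 R2=0x58 R3=0xfd R4=0x3a R5=0x30  N=1 Z=0
after  3: R0=0x33 R1=0xa8 R2=0x58 R3=0xfd R4=0x3a R5=0x30  N=0 Z=0
after  4: R0=0x33 R1=0xa8 R2=0x58 R3=0xfd R4=0x3a R5=0x63  N=0 Z=0
after  5: R0=0x33 R1=0x7b R2=0x58 R3=0xfd R4=0x3a R5=0x63  N=0 Z=0
after  6: R0=0x25 R1=0x7b R2=0x58 R3=0xfd R4=0x3a R5=0x63  N=0 Z=0
-- IRQ taken; context saved, return-PC = 7 --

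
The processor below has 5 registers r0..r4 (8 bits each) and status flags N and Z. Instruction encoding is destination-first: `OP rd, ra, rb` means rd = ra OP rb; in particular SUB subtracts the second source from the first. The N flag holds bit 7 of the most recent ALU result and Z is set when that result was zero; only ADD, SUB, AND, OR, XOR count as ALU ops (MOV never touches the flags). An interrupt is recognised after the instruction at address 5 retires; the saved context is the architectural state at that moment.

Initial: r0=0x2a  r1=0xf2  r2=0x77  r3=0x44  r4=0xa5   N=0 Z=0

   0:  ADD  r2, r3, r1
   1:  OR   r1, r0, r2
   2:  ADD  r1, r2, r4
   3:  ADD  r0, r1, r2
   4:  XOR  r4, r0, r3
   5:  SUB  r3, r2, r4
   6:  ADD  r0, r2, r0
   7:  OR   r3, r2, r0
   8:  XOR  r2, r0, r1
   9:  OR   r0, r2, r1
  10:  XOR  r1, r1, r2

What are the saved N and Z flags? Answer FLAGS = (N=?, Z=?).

after  0: r0=0x2a r1=0xf2 r2=0x36 r3=0x44 r4=0xa5  N=0 Z=0
after  1: r0=0x2a r1=0x3e r2=0x36 r3=0x44 r4=0xa5  N=0 Z=0
after  2: r0=0x2a r1=0xdb r2=0x36 r3=0x44 r4=0xa5  N=1 Z=0
after  3: r0=0x11 r1=0xdb r2=0x36 r3=0x44 r4=0xa5  N=0 Z=0
after  4: r0=0x11 r1=0xdb r2=0x36 r3=0x44 r4=0x55  N=0 Z=0
after  5: r0=0x11 r1=0xdb r2=0x36 r3=0xe1 r4=0x55  N=1 Z=0
-- IRQ taken; context saved, return-PC = 6 --

FLAGS = (N=1, Z=0)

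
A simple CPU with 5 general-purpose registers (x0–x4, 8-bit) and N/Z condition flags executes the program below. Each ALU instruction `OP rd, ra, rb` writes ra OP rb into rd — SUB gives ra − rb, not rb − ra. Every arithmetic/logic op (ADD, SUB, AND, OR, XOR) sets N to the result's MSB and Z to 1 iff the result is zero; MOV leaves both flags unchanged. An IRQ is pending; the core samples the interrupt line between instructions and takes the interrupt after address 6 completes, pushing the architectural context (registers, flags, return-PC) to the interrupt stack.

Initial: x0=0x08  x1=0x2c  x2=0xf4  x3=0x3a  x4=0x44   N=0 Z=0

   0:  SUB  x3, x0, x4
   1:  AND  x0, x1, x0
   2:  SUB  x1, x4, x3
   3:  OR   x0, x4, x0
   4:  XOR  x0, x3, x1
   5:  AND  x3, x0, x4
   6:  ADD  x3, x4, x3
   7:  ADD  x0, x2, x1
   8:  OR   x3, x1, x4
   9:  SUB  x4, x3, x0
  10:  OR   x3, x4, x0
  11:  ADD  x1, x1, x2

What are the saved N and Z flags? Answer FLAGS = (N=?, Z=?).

FLAGS = (N=1, Z=0)

after  0: x0=0x08 x1=0x2c x2=0xf4 x3=0xc4 x4=0x44  N=1 Z=0
after  1: x0=0x08 x1=0x2c x2=0xf4 x3=0xc4 x4=0x44  N=0 Z=0
after  2: x0=0x08 x1=0x80 x2=0xf4 x3=0xc4 x4=0x44  N=1 Z=0
after  3: x0=0x4c x1=0x80 x2=0xf4 x3=0xc4 x4=0x44  N=0 Z=0
after  4: x0=0x44 x1=0x80 x2=0xf4 x3=0xc4 x4=0x44  N=0 Z=0
after  5: x0=0x44 x1=0x80 x2=0xf4 x3=0x44 x4=0x44  N=0 Z=0
after  6: x0=0x44 x1=0x80 x2=0xf4 x3=0x88 x4=0x44  N=1 Z=0
-- IRQ taken; context saved, return-PC = 7 --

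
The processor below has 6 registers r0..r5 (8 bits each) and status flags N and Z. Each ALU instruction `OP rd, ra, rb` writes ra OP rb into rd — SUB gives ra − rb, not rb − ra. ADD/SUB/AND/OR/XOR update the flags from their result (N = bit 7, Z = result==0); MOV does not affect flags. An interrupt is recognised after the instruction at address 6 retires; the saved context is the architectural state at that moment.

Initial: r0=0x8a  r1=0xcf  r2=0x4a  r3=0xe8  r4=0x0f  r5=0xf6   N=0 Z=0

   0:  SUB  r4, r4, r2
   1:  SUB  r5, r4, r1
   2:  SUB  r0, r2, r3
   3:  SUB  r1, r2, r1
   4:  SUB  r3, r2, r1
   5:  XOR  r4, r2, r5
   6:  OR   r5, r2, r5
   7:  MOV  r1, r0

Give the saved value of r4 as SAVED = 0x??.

after  0: r0=0x8a r1=0xcf r2=0x4a r3=0xe8 r4=0xc5 r5=0xf6  N=1 Z=0
after  1: r0=0x8a r1=0xcf r2=0x4a r3=0xe8 r4=0xc5 r5=0xf6  N=1 Z=0
after  2: r0=0x62 r1=0xcf r2=0x4a r3=0xe8 r4=0xc5 r5=0xf6  N=0 Z=0
after  3: r0=0x62 r1=0x7b r2=0x4a r3=0xe8 r4=0xc5 r5=0xf6  N=0 Z=0
after  4: r0=0x62 r1=0x7b r2=0x4a r3=0xcf r4=0xc5 r5=0xf6  N=1 Z=0
after  5: r0=0x62 r1=0x7b r2=0x4a r3=0xcf r4=0xbc r5=0xf6  N=1 Z=0
after  6: r0=0x62 r1=0x7b r2=0x4a r3=0xcf r4=0xbc r5=0xfe  N=1 Z=0
-- IRQ taken; context saved, return-PC = 7 --

SAVED = 0xbc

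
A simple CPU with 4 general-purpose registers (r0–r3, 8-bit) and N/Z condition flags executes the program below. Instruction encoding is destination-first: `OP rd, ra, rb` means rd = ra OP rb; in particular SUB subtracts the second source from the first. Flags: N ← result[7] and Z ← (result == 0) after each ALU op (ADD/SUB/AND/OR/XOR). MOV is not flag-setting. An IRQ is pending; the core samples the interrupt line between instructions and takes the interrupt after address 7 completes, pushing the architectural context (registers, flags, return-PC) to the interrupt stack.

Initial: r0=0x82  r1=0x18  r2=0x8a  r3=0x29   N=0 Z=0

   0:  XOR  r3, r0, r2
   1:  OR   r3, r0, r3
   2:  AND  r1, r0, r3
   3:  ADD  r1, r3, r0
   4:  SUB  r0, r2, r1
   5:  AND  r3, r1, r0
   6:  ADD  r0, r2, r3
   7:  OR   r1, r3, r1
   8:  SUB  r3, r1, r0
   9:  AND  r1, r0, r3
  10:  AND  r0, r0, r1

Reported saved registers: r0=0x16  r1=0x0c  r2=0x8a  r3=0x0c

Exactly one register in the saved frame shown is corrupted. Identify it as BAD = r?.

BAD = r0

after  0: r0=0x82 r1=0x18 r2=0x8a r3=0x08  N=0 Z=0
after  1: r0=0x82 r1=0x18 r2=0x8a r3=0x8a  N=1 Z=0
after  2: r0=0x82 r1=0x82 r2=0x8a r3=0x8a  N=1 Z=0
after  3: r0=0x82 r1=0x0c r2=0x8a r3=0x8a  N=0 Z=0
after  4: r0=0x7e r1=0x0c r2=0x8a r3=0x8a  N=0 Z=0
after  5: r0=0x7e r1=0x0c r2=0x8a r3=0x0c  N=0 Z=0
after  6: r0=0x96 r1=0x0c r2=0x8a r3=0x0c  N=1 Z=0
after  7: r0=0x96 r1=0x0c r2=0x8a r3=0x0c  N=0 Z=0
-- IRQ taken; context saved, return-PC = 8 --
mismatch: r0: reported 0x16 vs actual 0x96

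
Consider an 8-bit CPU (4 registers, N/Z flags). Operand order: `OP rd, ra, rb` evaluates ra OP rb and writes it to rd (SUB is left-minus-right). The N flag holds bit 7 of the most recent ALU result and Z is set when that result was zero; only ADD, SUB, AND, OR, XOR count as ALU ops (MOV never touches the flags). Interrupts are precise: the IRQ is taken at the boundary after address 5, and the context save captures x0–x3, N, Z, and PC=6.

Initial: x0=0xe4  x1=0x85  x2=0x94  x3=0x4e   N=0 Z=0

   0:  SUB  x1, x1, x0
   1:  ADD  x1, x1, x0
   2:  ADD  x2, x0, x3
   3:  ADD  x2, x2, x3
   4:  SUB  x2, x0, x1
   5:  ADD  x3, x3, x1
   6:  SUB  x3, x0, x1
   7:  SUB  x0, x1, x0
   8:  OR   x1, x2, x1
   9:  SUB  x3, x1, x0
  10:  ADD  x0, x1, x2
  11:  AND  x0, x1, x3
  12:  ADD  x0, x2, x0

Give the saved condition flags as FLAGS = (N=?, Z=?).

after  0: x0=0xe4 x1=0xa1 x2=0x94 x3=0x4e  N=1 Z=0
after  1: x0=0xe4 x1=0x85 x2=0x94 x3=0x4e  N=1 Z=0
after  2: x0=0xe4 x1=0x85 x2=0x32 x3=0x4e  N=0 Z=0
after  3: x0=0xe4 x1=0x85 x2=0x80 x3=0x4e  N=1 Z=0
after  4: x0=0xe4 x1=0x85 x2=0x5f x3=0x4e  N=0 Z=0
after  5: x0=0xe4 x1=0x85 x2=0x5f x3=0xd3  N=1 Z=0
-- IRQ taken; context saved, return-PC = 6 --

FLAGS = (N=1, Z=0)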